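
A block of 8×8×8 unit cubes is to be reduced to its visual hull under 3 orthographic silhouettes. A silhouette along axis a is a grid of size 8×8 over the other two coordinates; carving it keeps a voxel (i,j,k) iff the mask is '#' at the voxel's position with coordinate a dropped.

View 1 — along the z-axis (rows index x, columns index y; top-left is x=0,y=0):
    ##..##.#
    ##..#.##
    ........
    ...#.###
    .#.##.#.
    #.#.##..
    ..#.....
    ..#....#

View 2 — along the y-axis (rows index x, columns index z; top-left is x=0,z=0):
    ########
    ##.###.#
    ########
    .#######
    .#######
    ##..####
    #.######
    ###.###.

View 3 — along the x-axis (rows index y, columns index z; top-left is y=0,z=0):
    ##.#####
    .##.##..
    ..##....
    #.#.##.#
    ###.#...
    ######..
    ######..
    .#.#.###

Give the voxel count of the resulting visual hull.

|visual hull| = 101

initial block: 8^3 = 512
  1. axis=2 (XY plane), |mask|=25  ⇒  voxels=200
  2. axis=1 (XZ plane), |mask|=55  ⇒  voxels=169
  3. axis=0 (YZ plane), |mask|=39  ⇒  voxels=101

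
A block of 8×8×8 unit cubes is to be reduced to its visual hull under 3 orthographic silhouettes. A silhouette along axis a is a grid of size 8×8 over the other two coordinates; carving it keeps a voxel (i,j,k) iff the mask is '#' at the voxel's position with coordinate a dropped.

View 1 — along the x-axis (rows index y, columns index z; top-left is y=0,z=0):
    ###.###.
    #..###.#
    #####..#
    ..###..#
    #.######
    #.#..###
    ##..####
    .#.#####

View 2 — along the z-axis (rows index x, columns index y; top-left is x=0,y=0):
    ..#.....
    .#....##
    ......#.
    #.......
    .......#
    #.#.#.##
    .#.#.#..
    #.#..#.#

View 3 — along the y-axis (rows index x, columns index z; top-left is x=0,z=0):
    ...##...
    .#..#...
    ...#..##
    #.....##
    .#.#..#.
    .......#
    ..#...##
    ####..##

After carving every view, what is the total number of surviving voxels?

|visual hull| = 41

before carving: 512 voxels (8×8×8)
V1 x: intersect with YZ mask (45 set) -- 360 left
V2 z: intersect with XY mask (19 set) -- 109 left
V3 y: intersect with XZ mask (23 set) -- 41 left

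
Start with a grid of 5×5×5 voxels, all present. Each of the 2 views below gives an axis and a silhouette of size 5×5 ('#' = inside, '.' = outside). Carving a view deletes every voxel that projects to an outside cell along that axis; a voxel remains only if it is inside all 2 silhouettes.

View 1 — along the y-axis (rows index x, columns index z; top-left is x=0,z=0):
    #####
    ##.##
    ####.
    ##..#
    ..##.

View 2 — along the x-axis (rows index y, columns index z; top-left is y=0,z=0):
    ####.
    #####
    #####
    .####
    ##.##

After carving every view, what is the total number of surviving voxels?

start: 5×5×5 = 125 voxels
V1 y: intersect with XZ mask (18 set) -- 90 left
V2 x: intersect with YZ mask (22 set) -- 80 left

|visual hull| = 80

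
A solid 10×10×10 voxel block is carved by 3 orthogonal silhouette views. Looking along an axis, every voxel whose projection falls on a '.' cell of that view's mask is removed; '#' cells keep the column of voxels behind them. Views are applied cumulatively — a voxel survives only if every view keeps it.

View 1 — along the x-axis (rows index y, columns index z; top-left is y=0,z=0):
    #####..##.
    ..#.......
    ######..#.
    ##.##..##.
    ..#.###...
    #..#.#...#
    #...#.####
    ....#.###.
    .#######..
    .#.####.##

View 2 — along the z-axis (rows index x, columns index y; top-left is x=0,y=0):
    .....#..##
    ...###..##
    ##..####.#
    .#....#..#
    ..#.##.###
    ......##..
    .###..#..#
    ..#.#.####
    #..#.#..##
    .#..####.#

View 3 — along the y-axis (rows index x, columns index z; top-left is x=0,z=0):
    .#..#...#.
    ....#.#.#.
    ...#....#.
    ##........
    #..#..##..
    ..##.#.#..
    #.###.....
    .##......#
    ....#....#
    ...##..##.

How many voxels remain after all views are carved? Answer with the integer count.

before carving: 1000 voxels (10×10×10)
step 1: project along x, AND mask (53/100) → |grid| = 530
step 2: project along z, AND mask (48/100) → |grid| = 255
step 3: project along y, AND mask (31/100) → |grid| = 74

|visual hull| = 74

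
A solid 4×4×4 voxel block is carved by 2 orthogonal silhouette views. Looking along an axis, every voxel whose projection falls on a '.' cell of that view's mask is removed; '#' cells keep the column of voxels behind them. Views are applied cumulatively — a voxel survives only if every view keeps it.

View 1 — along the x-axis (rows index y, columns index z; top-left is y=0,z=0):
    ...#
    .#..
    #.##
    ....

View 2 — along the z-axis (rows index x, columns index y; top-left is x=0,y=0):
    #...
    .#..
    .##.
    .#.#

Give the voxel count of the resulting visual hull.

remaining voxels: 7

initial block: 4^3 = 64
[1] x-view keeps 5 columns → grid now 20
[2] z-view keeps 6 columns → grid now 7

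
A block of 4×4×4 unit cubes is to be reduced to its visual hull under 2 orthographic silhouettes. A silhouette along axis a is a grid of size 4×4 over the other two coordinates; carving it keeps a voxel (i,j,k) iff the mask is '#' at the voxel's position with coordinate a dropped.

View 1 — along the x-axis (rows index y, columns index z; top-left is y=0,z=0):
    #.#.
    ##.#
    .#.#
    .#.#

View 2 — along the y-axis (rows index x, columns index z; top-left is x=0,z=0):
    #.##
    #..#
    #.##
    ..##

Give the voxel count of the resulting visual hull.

before carving: 64 voxels (4×4×4)
[1] x-view keeps 9 columns → grid now 36
[2] y-view keeps 10 columns → grid now 21

21 voxels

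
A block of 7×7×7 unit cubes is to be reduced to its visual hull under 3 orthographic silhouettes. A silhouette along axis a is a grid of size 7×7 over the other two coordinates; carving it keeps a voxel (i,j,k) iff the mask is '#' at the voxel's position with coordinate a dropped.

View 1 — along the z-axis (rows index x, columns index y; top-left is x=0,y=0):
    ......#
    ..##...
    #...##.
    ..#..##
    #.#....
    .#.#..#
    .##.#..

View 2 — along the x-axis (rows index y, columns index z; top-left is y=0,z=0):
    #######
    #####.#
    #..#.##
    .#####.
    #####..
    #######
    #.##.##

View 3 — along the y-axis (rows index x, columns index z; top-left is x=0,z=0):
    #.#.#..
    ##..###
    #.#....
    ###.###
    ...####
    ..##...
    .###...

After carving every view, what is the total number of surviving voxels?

full grid |V| = 343
V1 z: intersect with XY mask (17 set) -- 119 left
V2 x: intersect with YZ mask (39 set) -- 91 left
V3 y: intersect with XZ mask (25 set) -- 47 left

47 voxels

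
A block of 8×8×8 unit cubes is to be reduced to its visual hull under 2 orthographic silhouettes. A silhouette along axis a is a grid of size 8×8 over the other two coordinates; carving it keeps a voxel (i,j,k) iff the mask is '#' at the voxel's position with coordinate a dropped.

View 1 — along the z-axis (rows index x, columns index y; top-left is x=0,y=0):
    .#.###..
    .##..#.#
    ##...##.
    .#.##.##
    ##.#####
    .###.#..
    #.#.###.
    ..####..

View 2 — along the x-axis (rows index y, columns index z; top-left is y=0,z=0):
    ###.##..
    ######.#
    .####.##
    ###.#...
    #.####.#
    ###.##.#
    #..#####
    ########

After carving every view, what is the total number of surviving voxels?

initial block: 8^3 = 512
[1] z-view keeps 37 columns → grid now 296
[2] x-view keeps 48 columns → grid now 221

|visual hull| = 221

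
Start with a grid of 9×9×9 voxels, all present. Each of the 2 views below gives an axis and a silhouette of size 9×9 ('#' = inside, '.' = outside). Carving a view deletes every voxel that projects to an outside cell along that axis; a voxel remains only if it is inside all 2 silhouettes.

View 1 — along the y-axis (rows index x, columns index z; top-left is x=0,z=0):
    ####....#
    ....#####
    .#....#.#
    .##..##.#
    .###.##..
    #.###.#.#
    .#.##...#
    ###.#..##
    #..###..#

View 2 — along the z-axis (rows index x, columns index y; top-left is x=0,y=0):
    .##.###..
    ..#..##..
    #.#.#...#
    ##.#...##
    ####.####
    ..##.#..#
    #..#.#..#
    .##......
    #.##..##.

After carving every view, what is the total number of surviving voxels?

remaining voxels: 194

initial block: 9^3 = 729
[1] y-view keeps 44 columns → grid now 396
[2] z-view keeps 40 columns → grid now 194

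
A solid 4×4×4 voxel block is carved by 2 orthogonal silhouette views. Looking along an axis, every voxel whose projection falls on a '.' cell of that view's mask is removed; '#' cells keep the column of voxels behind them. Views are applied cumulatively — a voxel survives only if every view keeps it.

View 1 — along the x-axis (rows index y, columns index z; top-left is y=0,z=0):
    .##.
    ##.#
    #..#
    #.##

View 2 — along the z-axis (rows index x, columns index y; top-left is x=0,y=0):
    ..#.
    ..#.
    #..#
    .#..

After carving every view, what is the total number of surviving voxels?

remaining voxels: 12

full grid |V| = 64
  1. axis=0 (YZ plane), |mask|=10  ⇒  voxels=40
  2. axis=2 (XY plane), |mask|=5  ⇒  voxels=12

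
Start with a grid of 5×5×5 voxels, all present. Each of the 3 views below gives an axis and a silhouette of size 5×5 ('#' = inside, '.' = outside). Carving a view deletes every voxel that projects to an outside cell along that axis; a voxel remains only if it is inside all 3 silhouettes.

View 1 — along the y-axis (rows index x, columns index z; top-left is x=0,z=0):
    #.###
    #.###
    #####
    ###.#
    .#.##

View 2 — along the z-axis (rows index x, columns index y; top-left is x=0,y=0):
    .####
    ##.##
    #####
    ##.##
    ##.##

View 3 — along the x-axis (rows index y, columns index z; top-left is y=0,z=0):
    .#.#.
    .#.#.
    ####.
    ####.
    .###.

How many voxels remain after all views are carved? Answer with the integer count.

remaining voxels: 46

full grid |V| = 125
step 1: project along y, AND mask (20/25) → |grid| = 100
step 2: project along z, AND mask (21/25) → |grid| = 85
step 3: project along x, AND mask (15/25) → |grid| = 46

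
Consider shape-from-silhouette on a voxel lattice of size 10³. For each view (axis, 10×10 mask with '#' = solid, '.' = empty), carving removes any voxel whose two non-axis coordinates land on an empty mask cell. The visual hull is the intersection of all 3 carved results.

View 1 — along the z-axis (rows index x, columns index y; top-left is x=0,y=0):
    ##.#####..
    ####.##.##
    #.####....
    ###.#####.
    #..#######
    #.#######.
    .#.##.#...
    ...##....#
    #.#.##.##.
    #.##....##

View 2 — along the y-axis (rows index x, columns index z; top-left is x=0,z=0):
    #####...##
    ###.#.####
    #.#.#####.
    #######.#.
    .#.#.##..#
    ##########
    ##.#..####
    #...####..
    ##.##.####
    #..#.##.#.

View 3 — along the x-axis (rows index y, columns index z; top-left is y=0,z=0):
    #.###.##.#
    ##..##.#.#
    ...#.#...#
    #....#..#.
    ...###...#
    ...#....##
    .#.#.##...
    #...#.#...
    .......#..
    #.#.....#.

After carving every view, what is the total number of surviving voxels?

voxel count = 164

initial block: 10^3 = 1000
step 1: project along z, AND mask (62/100) → |grid| = 620
step 2: project along y, AND mask (70/100) → |grid| = 448
step 3: project along x, AND mask (37/100) → |grid| = 164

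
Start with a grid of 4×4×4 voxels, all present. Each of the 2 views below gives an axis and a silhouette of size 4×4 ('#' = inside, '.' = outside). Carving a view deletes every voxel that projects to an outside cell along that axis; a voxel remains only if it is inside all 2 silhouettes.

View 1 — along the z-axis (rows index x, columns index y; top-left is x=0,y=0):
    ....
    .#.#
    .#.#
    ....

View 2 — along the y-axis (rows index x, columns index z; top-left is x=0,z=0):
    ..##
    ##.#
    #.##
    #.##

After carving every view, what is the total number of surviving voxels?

before carving: 64 voxels (4×4×4)
step 1: project along z, AND mask (4/16) → |grid| = 16
step 2: project along y, AND mask (11/16) → |grid| = 12

voxel count = 12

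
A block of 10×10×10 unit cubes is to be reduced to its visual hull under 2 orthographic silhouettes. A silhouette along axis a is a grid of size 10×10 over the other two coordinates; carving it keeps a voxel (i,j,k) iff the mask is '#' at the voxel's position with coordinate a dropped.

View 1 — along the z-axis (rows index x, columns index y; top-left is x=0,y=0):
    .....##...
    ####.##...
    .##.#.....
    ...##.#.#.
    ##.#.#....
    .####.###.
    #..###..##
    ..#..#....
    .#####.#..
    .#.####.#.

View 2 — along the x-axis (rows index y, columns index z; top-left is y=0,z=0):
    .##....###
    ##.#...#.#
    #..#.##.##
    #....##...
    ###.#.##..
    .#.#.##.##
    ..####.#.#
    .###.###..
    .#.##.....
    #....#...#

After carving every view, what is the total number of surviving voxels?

231 voxels

before carving: 1000 voxels (10×10×10)
carve view 1 (along z, XY-mask fill 46/100): 460 voxels remain
carve view 2 (along x, YZ-mask fill 49/100): 231 voxels remain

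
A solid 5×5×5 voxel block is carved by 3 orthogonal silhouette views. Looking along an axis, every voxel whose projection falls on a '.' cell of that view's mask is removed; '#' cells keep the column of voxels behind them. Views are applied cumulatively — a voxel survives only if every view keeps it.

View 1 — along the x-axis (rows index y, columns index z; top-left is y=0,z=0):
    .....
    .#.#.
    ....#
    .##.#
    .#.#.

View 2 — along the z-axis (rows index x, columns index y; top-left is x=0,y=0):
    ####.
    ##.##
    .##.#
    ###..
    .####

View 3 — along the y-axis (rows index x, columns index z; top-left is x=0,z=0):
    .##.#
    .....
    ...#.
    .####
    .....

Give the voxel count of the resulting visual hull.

voxel count = 10

before carving: 125 voxels (5×5×5)
[1] x-view keeps 8 columns → grid now 40
[2] z-view keeps 18 columns → grid now 29
[3] y-view keeps 8 columns → grid now 10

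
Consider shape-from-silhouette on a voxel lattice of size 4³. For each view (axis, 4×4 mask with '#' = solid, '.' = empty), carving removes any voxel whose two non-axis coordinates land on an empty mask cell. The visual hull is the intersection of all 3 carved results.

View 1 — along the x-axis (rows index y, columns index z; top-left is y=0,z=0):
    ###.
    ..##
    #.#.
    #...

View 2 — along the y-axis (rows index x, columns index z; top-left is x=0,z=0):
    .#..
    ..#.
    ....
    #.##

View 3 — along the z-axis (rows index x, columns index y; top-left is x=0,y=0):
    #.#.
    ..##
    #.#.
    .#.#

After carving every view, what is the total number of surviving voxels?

voxel count = 5

initial block: 4^3 = 64
step 1: project along x, AND mask (8/16) → |grid| = 32
step 2: project along y, AND mask (5/16) → |grid| = 11
step 3: project along z, AND mask (8/16) → |grid| = 5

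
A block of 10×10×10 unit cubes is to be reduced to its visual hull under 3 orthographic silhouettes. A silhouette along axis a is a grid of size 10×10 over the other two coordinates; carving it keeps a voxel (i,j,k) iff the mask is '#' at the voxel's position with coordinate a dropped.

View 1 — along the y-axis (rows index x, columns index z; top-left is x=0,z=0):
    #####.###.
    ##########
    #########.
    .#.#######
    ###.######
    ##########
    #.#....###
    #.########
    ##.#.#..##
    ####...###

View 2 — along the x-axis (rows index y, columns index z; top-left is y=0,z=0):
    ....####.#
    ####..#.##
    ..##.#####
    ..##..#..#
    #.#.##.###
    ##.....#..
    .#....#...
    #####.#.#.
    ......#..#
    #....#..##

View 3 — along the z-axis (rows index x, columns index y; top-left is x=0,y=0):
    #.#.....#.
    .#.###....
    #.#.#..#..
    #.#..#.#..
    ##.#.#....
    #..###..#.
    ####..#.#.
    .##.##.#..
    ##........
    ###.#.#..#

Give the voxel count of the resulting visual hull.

start: 10×10×10 = 1000 voxels
after view 1 [y-axis, 81 of 100 cells solid] → remaining = 810
after view 2 [x-axis, 48 of 100 cells solid] → remaining = 389
after view 3 [z-axis, 43 of 100 cells solid] → remaining = 179

remaining voxels: 179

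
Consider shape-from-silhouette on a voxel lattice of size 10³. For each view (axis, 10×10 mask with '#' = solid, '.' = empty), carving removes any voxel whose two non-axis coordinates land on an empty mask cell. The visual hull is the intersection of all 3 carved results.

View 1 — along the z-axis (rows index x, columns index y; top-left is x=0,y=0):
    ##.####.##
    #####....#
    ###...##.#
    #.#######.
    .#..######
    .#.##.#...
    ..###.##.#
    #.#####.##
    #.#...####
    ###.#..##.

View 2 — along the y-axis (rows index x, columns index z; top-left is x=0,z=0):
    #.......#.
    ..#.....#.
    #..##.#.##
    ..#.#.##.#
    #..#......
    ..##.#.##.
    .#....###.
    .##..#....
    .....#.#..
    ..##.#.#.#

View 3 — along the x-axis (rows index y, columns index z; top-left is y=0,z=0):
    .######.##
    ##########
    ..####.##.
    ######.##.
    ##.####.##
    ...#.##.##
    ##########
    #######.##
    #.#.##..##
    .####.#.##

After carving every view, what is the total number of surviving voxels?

remaining voxels: 177

start: 10×10×10 = 1000 voxels
V1 z: intersect with XY mask (65 set) -- 650 left
V2 y: intersect with XZ mask (36 set) -- 228 left
V3 x: intersect with YZ mask (77 set) -- 177 left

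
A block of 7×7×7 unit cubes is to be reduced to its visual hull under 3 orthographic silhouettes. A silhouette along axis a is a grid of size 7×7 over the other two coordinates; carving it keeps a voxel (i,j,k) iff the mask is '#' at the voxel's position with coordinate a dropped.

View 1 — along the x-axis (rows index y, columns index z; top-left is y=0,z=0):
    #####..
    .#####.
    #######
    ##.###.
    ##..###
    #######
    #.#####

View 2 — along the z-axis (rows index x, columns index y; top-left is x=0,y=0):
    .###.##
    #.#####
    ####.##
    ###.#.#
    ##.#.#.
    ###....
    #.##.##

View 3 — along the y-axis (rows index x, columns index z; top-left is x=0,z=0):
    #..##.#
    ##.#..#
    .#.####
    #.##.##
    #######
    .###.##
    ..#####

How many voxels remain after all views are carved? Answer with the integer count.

136 voxels

before carving: 343 voxels (7×7×7)
  1. axis=0 (YZ plane), |mask|=40  ⇒  voxels=280
  2. axis=2 (XY plane), |mask|=34  ⇒  voxels=197
  3. axis=1 (XZ plane), |mask|=35  ⇒  voxels=136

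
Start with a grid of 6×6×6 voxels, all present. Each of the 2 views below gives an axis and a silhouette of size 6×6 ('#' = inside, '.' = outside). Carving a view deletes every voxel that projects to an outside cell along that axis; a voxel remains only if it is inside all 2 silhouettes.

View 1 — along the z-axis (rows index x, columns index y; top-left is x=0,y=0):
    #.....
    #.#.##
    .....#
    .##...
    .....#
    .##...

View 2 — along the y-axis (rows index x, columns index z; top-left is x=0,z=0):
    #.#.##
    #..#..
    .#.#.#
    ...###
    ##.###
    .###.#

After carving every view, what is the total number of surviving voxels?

|visual hull| = 34

before carving: 216 voxels (6×6×6)
step 1: project along z, AND mask (11/36) → |grid| = 66
step 2: project along y, AND mask (21/36) → |grid| = 34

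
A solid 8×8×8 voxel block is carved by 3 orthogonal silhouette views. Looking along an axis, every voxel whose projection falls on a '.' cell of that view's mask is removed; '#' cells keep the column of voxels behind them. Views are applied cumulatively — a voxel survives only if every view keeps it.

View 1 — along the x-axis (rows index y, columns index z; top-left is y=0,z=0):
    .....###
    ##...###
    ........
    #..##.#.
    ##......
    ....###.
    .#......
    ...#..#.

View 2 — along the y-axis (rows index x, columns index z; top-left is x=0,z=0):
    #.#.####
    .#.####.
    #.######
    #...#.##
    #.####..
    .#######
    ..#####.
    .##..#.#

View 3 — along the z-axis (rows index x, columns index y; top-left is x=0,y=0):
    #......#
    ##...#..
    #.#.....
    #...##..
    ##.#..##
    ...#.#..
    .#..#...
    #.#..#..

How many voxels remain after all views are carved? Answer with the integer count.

before carving: 512 voxels (8×8×8)
carve view 1 (along x, YZ-mask fill 20/64): 160 voxels remain
carve view 2 (along y, XZ-mask fill 43/64): 106 voxels remain
carve view 3 (along z, XY-mask fill 22/64): 38 voxels remain

remaining voxels: 38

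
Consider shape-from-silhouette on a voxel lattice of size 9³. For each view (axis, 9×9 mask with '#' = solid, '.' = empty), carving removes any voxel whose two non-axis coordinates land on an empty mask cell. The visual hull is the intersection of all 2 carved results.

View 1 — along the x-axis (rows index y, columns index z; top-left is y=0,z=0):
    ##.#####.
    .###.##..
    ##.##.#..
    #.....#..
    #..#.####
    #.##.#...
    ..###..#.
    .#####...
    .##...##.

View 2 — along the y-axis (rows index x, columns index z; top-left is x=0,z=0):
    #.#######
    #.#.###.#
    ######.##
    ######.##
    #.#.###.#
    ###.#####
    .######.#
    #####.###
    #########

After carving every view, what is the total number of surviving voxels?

voxel count = 308

full grid |V| = 729
V1 x: intersect with YZ mask (42 set) -- 378 left
V2 y: intersect with XZ mask (68 set) -- 308 left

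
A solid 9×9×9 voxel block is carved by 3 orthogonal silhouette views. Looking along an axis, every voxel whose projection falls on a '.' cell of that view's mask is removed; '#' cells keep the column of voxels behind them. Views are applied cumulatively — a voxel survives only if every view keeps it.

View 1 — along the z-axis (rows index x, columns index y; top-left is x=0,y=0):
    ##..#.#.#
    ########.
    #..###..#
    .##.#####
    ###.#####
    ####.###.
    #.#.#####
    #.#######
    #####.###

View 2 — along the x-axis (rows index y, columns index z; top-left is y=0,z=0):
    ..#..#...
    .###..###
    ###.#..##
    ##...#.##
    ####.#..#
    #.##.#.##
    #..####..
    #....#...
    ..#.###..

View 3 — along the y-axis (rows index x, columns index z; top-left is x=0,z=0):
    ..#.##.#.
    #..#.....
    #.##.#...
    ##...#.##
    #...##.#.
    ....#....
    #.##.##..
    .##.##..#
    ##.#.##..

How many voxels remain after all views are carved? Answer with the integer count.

initial block: 9^3 = 729
[1] z-view keeps 63 columns → grid now 567
[2] x-view keeps 42 columns → grid now 291
[3] y-view keeps 35 columns → grid now 138

remaining voxels: 138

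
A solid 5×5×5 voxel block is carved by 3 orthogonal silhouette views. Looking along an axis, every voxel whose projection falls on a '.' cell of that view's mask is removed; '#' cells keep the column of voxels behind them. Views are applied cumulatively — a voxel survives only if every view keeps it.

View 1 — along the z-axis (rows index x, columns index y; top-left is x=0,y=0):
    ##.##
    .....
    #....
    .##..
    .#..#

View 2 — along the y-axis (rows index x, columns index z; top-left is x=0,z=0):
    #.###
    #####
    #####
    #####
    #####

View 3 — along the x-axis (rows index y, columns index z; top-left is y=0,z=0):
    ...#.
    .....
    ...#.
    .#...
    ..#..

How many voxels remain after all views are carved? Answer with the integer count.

voxel count = 5

initial block: 5^3 = 125
  1. axis=2 (XY plane), |mask|=9  ⇒  voxels=45
  2. axis=1 (XZ plane), |mask|=24  ⇒  voxels=41
  3. axis=0 (YZ plane), |mask|=4  ⇒  voxels=5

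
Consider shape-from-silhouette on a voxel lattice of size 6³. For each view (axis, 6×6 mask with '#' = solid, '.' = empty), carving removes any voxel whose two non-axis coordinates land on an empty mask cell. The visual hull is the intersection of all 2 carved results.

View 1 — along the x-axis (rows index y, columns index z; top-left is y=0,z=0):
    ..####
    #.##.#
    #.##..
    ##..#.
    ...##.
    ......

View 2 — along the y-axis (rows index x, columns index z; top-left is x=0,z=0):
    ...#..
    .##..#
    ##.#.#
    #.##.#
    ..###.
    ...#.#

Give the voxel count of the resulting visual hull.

start: 6×6×6 = 216 voxels
V1 x: intersect with YZ mask (16 set) -- 96 left
V2 y: intersect with XZ mask (17 set) -- 48 left

|visual hull| = 48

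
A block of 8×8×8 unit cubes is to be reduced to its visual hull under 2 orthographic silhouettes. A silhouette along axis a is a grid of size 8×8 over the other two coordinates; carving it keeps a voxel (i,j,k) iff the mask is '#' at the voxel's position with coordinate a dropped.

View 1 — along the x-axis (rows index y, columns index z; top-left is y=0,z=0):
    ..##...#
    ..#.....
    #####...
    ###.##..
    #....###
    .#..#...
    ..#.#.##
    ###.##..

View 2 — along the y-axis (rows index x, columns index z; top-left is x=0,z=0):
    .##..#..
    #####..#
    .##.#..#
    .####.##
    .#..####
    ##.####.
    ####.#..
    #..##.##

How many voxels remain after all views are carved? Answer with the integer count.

voxel count = 149

before carving: 512 voxels (8×8×8)
step 1: project along x, AND mask (29/64) → |grid| = 232
step 2: project along y, AND mask (40/64) → |grid| = 149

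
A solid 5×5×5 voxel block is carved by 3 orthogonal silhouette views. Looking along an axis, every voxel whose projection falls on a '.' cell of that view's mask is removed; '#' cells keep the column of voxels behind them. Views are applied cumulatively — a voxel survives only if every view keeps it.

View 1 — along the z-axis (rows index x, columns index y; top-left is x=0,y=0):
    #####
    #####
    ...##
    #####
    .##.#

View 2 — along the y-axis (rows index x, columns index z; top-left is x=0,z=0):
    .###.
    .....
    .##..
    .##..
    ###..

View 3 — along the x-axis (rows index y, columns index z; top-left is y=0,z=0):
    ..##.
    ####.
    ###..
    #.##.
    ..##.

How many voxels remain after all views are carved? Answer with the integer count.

full grid |V| = 125
step 1: project along z, AND mask (20/25) → |grid| = 100
step 2: project along y, AND mask (10/25) → |grid| = 38
step 3: project along x, AND mask (14/25) → |grid| = 27

remaining voxels: 27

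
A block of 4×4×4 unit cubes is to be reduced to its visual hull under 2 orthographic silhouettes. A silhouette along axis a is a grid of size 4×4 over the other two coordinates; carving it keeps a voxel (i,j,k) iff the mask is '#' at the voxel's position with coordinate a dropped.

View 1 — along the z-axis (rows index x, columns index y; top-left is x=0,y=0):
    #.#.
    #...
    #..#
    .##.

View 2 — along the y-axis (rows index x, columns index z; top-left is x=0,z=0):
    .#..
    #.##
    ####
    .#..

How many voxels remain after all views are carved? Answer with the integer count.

start: 4×4×4 = 64 voxels
  1. axis=2 (XY plane), |mask|=7  ⇒  voxels=28
  2. axis=1 (XZ plane), |mask|=9  ⇒  voxels=15

remaining voxels: 15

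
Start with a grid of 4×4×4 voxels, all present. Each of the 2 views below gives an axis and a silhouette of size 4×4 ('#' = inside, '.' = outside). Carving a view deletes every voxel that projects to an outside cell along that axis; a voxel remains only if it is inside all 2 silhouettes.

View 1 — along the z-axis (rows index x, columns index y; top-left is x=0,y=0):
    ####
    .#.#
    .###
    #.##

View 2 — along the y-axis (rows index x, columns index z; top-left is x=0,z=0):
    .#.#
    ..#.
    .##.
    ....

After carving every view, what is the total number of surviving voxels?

initial block: 4^3 = 64
[1] z-view keeps 12 columns → grid now 48
[2] y-view keeps 5 columns → grid now 16

remaining voxels: 16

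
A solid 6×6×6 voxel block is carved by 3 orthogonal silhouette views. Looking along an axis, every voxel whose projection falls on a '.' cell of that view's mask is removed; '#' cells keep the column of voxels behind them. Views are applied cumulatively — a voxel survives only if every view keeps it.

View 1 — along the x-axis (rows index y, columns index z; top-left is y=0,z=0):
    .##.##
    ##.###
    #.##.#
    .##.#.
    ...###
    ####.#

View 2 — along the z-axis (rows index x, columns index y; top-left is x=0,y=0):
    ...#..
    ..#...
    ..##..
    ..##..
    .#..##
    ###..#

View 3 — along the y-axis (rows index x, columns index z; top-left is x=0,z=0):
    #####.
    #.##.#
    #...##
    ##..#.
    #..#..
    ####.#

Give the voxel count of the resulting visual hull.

remaining voxels: 34

full grid |V| = 216
V1 x: intersect with YZ mask (24 set) -- 144 left
V2 z: intersect with XY mask (13 set) -- 52 left
V3 y: intersect with XZ mask (22 set) -- 34 left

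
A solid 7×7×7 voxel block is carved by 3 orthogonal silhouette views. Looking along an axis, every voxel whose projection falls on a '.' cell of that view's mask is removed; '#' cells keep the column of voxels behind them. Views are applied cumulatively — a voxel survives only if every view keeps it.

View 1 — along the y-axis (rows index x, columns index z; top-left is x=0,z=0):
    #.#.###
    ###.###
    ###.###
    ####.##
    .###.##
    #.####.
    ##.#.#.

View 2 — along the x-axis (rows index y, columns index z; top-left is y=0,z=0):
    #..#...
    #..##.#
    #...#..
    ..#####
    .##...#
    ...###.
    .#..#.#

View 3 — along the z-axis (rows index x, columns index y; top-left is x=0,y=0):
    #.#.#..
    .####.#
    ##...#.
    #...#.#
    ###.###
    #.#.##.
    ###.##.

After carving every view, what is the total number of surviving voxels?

initial block: 7^3 = 343
V1 y: intersect with XZ mask (37 set) -- 259 left
V2 x: intersect with YZ mask (22 set) -- 110 left
V3 z: intersect with XY mask (29 set) -- 59 left

59 voxels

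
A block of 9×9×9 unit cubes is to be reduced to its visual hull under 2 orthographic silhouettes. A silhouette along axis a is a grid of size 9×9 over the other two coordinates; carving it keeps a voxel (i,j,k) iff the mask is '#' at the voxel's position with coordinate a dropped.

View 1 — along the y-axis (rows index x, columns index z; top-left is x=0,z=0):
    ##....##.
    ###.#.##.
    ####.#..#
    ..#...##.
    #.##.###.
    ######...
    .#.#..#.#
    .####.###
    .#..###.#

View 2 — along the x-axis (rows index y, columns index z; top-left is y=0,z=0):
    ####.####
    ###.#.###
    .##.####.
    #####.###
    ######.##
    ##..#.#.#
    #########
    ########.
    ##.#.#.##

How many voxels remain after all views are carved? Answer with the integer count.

before carving: 729 voxels (9×9×9)
after view 1 [y-axis, 47 of 81 cells solid] → remaining = 423
after view 2 [x-axis, 65 of 81 cells solid] → remaining = 344

344 voxels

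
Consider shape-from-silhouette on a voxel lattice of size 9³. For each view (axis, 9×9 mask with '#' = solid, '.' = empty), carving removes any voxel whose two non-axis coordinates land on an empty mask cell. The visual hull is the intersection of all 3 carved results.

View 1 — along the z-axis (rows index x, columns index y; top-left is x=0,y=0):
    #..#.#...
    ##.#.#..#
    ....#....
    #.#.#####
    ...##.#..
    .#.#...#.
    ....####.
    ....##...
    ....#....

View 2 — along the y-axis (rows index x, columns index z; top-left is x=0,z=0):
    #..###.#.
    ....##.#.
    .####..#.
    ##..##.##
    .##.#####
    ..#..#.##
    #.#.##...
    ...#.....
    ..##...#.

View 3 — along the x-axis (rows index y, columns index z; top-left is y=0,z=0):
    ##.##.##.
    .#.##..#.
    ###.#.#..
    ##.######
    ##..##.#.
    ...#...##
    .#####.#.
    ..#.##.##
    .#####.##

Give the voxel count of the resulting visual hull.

86 voxels

initial block: 9^3 = 729
carve view 1 (along z, XY-mask fill 29/81): 261 voxels remain
carve view 2 (along y, XZ-mask fill 38/81): 131 voxels remain
carve view 3 (along x, YZ-mask fill 49/81): 86 voxels remain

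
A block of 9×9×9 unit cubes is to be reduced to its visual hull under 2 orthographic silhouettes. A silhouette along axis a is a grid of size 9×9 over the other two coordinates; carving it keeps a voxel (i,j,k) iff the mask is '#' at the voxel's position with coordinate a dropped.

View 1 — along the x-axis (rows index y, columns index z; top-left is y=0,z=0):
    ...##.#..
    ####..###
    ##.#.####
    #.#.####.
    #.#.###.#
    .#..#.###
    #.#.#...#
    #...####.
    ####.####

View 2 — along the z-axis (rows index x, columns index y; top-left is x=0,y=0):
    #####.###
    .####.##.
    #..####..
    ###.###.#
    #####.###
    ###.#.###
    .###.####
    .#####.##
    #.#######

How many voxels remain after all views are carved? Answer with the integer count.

before carving: 729 voxels (9×9×9)
V1 x: intersect with YZ mask (51 set) -- 459 left
V2 z: intersect with XY mask (63 set) -- 361 left

|visual hull| = 361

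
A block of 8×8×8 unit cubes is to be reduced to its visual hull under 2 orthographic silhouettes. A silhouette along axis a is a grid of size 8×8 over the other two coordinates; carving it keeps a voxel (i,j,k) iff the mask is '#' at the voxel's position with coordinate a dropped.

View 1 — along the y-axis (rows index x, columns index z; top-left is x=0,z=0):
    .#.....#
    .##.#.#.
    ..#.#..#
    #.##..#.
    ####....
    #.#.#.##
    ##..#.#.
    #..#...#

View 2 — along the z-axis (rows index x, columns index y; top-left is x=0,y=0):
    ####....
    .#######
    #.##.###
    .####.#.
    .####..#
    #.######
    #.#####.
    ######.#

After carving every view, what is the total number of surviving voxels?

initial block: 8^3 = 512
step 1: project along y, AND mask (29/64) → |grid| = 232
step 2: project along z, AND mask (47/64) → |grid| = 174

|visual hull| = 174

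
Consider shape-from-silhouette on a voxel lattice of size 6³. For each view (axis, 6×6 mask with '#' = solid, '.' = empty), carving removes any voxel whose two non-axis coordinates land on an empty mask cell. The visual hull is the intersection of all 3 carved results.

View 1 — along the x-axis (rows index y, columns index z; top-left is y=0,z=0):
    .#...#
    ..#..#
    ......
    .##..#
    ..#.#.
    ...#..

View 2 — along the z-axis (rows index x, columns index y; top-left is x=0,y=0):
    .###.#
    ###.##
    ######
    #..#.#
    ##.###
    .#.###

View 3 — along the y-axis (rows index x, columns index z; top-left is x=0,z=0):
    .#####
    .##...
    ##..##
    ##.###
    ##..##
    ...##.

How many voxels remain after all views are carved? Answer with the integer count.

initial block: 6^3 = 216
[1] x-view keeps 10 columns → grid now 60
[2] z-view keeps 27 columns → grid now 47
[3] y-view keeps 22 columns → grid now 28

remaining voxels: 28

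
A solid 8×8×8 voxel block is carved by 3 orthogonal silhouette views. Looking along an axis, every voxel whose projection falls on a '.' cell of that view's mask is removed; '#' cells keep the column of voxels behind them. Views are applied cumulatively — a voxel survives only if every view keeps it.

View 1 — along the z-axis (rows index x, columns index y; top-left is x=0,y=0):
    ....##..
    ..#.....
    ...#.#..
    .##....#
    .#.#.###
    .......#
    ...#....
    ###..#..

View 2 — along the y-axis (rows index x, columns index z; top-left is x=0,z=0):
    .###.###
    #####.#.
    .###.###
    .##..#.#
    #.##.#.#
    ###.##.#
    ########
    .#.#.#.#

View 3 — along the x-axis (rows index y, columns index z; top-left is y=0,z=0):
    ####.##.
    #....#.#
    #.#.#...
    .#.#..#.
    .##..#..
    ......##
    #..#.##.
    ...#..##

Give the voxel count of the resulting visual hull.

remaining voxels: 37

before carving: 512 voxels (8×8×8)
V1 z: intersect with XY mask (19 set) -- 152 left
V2 y: intersect with XZ mask (45 set) -- 97 left
V3 x: intersect with YZ mask (27 set) -- 37 left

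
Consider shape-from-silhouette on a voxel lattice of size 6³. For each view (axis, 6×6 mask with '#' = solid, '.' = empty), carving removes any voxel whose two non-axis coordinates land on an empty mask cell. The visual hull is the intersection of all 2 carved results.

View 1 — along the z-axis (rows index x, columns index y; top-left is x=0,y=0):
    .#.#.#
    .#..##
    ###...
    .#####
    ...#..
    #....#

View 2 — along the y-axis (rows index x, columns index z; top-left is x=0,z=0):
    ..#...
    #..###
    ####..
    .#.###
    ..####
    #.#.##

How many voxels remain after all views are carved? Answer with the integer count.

|visual hull| = 59

initial block: 6^3 = 216
after view 1 [z-axis, 17 of 36 cells solid] → remaining = 102
after view 2 [y-axis, 21 of 36 cells solid] → remaining = 59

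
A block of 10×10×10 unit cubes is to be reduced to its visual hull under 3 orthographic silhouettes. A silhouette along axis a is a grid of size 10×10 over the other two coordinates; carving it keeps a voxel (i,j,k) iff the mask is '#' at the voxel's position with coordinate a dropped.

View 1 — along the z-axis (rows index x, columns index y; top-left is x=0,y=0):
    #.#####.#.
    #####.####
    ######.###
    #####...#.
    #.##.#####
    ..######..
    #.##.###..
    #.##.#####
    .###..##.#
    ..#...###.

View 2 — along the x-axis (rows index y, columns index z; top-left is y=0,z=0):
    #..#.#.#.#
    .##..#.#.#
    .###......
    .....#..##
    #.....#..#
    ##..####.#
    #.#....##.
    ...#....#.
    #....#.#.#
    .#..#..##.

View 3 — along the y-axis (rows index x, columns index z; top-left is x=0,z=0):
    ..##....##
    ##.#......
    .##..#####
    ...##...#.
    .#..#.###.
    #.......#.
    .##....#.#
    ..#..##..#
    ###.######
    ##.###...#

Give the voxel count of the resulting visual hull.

voxel count = 119

full grid |V| = 1000
after view 1 [z-axis, 69 of 100 cells solid] → remaining = 690
after view 2 [x-axis, 40 of 100 cells solid] → remaining = 265
after view 3 [y-axis, 47 of 100 cells solid] → remaining = 119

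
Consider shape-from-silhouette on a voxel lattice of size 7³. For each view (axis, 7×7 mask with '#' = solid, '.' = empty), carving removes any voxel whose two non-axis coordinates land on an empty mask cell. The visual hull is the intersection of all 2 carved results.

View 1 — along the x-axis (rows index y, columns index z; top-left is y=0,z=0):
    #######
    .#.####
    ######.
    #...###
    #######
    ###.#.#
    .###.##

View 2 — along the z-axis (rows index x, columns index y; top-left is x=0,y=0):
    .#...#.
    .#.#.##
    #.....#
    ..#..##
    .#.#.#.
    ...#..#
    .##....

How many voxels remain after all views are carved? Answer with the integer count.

before carving: 343 voxels (7×7×7)
  1. axis=0 (YZ plane), |mask|=39  ⇒  voxels=273
  2. axis=2 (XY plane), |mask|=18  ⇒  voxels=91

|visual hull| = 91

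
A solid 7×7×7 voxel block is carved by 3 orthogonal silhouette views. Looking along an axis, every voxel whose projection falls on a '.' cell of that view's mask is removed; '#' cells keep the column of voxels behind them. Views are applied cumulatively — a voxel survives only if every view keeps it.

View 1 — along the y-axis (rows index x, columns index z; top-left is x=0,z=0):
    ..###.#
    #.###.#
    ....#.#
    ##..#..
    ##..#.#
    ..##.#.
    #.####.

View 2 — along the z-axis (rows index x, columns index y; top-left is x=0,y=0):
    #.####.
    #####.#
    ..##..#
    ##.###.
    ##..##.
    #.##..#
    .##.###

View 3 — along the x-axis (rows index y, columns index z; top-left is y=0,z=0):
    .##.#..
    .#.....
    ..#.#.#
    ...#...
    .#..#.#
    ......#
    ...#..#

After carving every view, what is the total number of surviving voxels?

42 voxels

initial block: 7^3 = 343
V1 y: intersect with XZ mask (26 set) -- 182 left
V2 z: intersect with XY mask (32 set) -- 124 left
V3 x: intersect with YZ mask (14 set) -- 42 left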